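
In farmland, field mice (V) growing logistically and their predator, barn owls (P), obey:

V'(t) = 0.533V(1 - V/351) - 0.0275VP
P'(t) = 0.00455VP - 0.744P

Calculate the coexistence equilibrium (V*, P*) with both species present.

From dP/dt = 0 with P > 0: 0.00455V* = 0.744, so V* = 164.
Substitute into dV/dt = 0: 0.533(1 - 164/351) = 0.0275P*.
The bracket is 0.534, giving P* = 0.285/0.0275 = 10.4.

V* ≈ 164, P* ≈ 10.4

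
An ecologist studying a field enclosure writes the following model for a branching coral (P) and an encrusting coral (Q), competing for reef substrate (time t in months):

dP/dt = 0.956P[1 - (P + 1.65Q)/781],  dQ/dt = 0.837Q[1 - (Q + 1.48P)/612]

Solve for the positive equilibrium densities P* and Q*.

P* ≈ 159, Q* ≈ 377

Setting both brackets to zero gives the nullclines P + 1.65Q = 781 and 1.48P + Q = 612.
Substituting Q = 612 - 1.48P into the first: P(1 - 1.65·1.48) = 781 - 1.65·612.
So P* = -229/-1.44 = 159, and then Q* = 612 - 1.48·159 = 377.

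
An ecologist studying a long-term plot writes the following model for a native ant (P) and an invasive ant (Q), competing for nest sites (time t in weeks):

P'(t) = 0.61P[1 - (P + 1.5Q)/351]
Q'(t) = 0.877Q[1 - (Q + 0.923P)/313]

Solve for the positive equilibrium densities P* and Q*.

Setting both brackets to zero gives the nullclines P + 1.5Q = 351 and 0.923P + Q = 313.
Substituting Q = 313 - 0.923P into the first: P(1 - 1.5·0.923) = 351 - 1.5·313.
So P* = -118/-0.385 = 308, and then Q* = 313 - 0.923·308 = 28.5.

P* ≈ 308, Q* ≈ 28.5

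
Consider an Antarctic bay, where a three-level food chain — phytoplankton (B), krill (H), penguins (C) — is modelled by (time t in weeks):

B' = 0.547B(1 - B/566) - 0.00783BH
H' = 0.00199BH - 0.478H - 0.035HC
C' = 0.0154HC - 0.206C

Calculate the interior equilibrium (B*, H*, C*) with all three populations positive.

B* ≈ 458, H* ≈ 13.4, C* ≈ 12.4

From dC/dt = 0: 0.0154H* = 0.206, so H* = 13.4.
From dB/dt = 0: 0.547(1 - B*/566) = 0.00783·13.4, giving B* = 566·(1 - 0.191) = 458.
From dH/dt = 0: 0.00199·458 - 0.478 = 0.035C*, so C* = 0.433/0.035 = 12.4.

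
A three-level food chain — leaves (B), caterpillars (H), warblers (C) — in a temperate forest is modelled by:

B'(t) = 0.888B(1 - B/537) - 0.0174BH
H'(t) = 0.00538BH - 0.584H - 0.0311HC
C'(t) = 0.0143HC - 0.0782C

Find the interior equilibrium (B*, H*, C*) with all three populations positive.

B* ≈ 479, H* ≈ 5.47, C* ≈ 64.2

From dC/dt = 0: 0.0143H* = 0.0782, so H* = 5.47.
From dB/dt = 0: 0.888(1 - B*/537) = 0.0174·5.47, giving B* = 537·(1 - 0.107) = 479.
From dH/dt = 0: 0.00538·479 - 0.584 = 0.0311C*, so C* = 2/0.0311 = 64.2.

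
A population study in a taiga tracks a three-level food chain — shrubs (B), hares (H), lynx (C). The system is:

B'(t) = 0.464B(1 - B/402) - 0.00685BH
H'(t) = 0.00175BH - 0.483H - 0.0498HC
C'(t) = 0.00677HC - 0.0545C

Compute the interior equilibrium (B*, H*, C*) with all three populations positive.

B* ≈ 354, H* ≈ 8.05, C* ≈ 2.75

From dC/dt = 0: 0.00677H* = 0.0545, so H* = 8.05.
From dB/dt = 0: 0.464(1 - B*/402) = 0.00685·8.05, giving B* = 402·(1 - 0.119) = 354.
From dH/dt = 0: 0.00175·354 - 0.483 = 0.0498C*, so C* = 0.137/0.0498 = 2.75.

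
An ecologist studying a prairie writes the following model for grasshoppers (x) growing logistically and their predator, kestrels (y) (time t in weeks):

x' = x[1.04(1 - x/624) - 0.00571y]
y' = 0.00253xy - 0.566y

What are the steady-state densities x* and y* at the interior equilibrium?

x* ≈ 224, y* ≈ 117

From dy/dt = 0 with y > 0: 0.00253x* = 0.566, so x* = 224.
Substitute into dx/dt = 0: 1.04(1 - 224/624) = 0.00571y*.
The bracket is 0.641, giving y* = 0.667/0.00571 = 117.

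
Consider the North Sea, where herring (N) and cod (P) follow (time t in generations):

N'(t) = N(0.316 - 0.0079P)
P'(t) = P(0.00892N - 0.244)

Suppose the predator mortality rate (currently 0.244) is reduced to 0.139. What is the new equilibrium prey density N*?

At the interior fixed point, setting dP/dt = 0 with P > 0 fixes N* = (predator death rate)/(NP coefficient) — independent of the other coefficients.
With the change, N* = 0.139/0.00892 = 15.6; it falls from 27.4.

N* ≈ 15.6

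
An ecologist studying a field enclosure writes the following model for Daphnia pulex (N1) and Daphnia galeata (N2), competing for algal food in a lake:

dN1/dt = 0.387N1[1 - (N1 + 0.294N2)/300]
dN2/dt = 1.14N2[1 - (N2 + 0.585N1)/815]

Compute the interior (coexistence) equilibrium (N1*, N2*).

N1* ≈ 72.9, N2* ≈ 772

Setting both brackets to zero gives the nullclines N1 + 0.294N2 = 300 and 0.585N1 + N2 = 815.
Substituting N2 = 815 - 0.585N1 into the first: N1(1 - 0.294·0.585) = 300 - 0.294·815.
So N1* = 60.4/0.828 = 72.9, and then N2* = 815 - 0.585·72.9 = 772.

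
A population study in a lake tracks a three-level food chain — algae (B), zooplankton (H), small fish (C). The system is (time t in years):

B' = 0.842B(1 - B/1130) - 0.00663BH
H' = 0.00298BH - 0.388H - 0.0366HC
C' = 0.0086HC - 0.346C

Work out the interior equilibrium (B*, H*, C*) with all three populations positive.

B* ≈ 772, H* ≈ 40.2, C* ≈ 52.3

From dC/dt = 0: 0.0086H* = 0.346, so H* = 40.2.
From dB/dt = 0: 0.842(1 - B*/1130) = 0.00663·40.2, giving B* = 1130·(1 - 0.317) = 772.
From dH/dt = 0: 0.00298·772 - 0.388 = 0.0366C*, so C* = 1.91/0.0366 = 52.3.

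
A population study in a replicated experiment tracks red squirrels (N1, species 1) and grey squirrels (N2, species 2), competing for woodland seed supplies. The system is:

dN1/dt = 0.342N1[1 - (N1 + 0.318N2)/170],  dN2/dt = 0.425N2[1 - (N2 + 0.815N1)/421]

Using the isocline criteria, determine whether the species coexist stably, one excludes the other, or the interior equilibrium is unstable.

Compare the nullcline intercepts: K1/α12 = 170/0.318 = 535 > K2 = 421; K2/α21 = 421/0.815 = 517 > K1 = 170.
Since both inequalities hold, each species can invade when rare, so the interior equilibrium is stable.

stable coexistence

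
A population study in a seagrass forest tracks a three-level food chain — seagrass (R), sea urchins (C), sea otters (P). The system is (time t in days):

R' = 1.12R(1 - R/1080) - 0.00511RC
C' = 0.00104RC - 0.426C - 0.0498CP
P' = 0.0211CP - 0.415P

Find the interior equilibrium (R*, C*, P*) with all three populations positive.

From dP/dt = 0: 0.0211C* = 0.415, so C* = 19.7.
From dR/dt = 0: 1.12(1 - R*/1080) = 0.00511·19.7, giving R* = 1080·(1 - 0.0897) = 983.
From dC/dt = 0: 0.00104·983 - 0.426 = 0.0498P*, so P* = 0.596/0.0498 = 12.

R* ≈ 983, C* ≈ 19.7, P* ≈ 12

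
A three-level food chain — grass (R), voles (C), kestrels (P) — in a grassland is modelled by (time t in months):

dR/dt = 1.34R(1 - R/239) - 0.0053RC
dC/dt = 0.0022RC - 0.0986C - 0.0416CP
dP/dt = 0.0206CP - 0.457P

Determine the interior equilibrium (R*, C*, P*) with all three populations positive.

R* ≈ 218, C* ≈ 22.2, P* ≈ 9.16

From dP/dt = 0: 0.0206C* = 0.457, so C* = 22.2.
From dR/dt = 0: 1.34(1 - R*/239) = 0.0053·22.2, giving R* = 239·(1 - 0.0877) = 218.
From dC/dt = 0: 0.0022·218 - 0.0986 = 0.0416P*, so P* = 0.381/0.0416 = 9.16.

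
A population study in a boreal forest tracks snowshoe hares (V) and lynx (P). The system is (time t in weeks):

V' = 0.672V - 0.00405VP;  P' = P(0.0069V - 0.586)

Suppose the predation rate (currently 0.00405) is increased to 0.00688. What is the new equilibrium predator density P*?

P* ≈ 97.7

At the interior fixed point, setting dV/dt = 0 with V > 0 fixes P* = (prey growth rate)/(VP coefficient) — independent of the other coefficients.
With the change, P* = 0.672/0.00688 = 97.7; it falls from 166.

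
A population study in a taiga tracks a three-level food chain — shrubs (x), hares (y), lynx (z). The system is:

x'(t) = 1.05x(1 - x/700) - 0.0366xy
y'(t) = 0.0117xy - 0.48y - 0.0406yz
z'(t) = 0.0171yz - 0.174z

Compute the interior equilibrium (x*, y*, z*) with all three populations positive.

From dz/dt = 0: 0.0171y* = 0.174, so y* = 10.2.
From dx/dt = 0: 1.05(1 - x*/700) = 0.0366·10.2, giving x* = 700·(1 - 0.355) = 452.
From dy/dt = 0: 0.0117·452 - 0.48 = 0.0406z*, so z* = 4.81/0.0406 = 118.

x* ≈ 452, y* ≈ 10.2, z* ≈ 118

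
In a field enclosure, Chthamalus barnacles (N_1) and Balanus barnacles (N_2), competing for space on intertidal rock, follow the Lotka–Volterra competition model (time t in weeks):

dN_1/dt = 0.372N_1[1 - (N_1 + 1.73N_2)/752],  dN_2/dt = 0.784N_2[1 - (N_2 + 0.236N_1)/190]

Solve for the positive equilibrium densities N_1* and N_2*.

N_1* ≈ 715, N_2* ≈ 21.2

Setting both brackets to zero gives the nullclines N_1 + 1.73N_2 = 752 and 0.236N_1 + N_2 = 190.
Substituting N_2 = 190 - 0.236N_1 into the first: N_1(1 - 1.73·0.236) = 752 - 1.73·190.
So N_1* = 423/0.592 = 715, and then N_2* = 190 - 0.236·715 = 21.2.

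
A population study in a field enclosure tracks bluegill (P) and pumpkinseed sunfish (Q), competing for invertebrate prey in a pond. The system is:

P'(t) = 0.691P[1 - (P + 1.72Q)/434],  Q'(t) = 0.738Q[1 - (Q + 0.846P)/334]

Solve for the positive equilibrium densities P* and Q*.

Setting both brackets to zero gives the nullclines P + 1.72Q = 434 and 0.846P + Q = 334.
Substituting Q = 334 - 0.846P into the first: P(1 - 1.72·0.846) = 434 - 1.72·334.
So P* = -140/-0.455 = 309, and then Q* = 334 - 0.846·309 = 72.9.

P* ≈ 309, Q* ≈ 72.9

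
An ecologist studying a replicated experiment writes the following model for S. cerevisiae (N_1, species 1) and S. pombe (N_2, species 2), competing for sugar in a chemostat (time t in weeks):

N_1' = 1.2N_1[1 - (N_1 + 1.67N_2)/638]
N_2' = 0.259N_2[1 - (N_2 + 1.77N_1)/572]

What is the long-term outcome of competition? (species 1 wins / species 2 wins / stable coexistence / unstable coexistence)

unstable coexistence (outcome depends on initial conditions)

Compare the nullcline intercepts: K1/α12 = 638/1.67 = 382 < K2 = 572; K2/α21 = 572/1.77 = 323 < K1 = 638.
Since both are reversed, neither can invade when rare; the interior point is a saddle.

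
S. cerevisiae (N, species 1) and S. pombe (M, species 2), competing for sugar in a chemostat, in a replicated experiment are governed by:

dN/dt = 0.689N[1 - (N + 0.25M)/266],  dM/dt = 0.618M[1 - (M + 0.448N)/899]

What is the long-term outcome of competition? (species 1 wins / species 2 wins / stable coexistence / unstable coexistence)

Compare the nullcline intercepts: K1/α12 = 266/0.25 = 1060 > K2 = 899; K2/α21 = 899/0.448 = 2010 > K1 = 266.
Since both inequalities hold, each species can invade when rare, so the interior equilibrium is stable.

stable coexistence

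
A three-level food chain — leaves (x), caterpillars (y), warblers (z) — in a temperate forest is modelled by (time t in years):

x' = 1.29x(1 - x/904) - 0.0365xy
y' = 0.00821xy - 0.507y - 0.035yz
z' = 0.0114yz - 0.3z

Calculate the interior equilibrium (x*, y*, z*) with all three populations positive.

From dz/dt = 0: 0.0114y* = 0.3, so y* = 26.3.
From dx/dt = 0: 1.29(1 - x*/904) = 0.0365·26.3, giving x* = 904·(1 - 0.745) = 231.
From dy/dt = 0: 0.00821·231 - 0.507 = 0.035z*, so z* = 1.39/0.035 = 39.7.

x* ≈ 231, y* ≈ 26.3, z* ≈ 39.7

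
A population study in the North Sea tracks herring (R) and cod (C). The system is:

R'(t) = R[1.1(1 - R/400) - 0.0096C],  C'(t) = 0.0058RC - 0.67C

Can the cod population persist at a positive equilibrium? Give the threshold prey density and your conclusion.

The predator equation gives dC/dt > 0 only when R > 0.67/0.0058 = 116.
Without the predator, R → K = 400. Since 400 > 116, the predator can invade and persist.

Threshold R = 116; K > 116, so yes, the predator persists.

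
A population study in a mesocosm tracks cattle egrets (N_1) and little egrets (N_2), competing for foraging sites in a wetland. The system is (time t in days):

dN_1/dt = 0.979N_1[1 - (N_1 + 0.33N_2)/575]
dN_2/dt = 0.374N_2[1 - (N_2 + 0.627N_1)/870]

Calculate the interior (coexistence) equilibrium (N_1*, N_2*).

Setting both brackets to zero gives the nullclines N_1 + 0.33N_2 = 575 and 0.627N_1 + N_2 = 870.
Substituting N_2 = 870 - 0.627N_1 into the first: N_1(1 - 0.33·0.627) = 575 - 0.33·870.
So N_1* = 288/0.793 = 363, and then N_2* = 870 - 0.627·363 = 642.

N_1* ≈ 363, N_2* ≈ 642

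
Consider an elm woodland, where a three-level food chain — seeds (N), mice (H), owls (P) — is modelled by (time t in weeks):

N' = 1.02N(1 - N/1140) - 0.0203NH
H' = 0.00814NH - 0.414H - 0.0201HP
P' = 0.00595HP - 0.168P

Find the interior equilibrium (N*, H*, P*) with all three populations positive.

From dP/dt = 0: 0.00595H* = 0.168, so H* = 28.2.
From dN/dt = 0: 1.02(1 - N*/1140) = 0.0203·28.2, giving N* = 1140·(1 - 0.562) = 499.
From dH/dt = 0: 0.00814·499 - 0.414 = 0.0201P*, so P* = 3.65/0.0201 = 182.

N* ≈ 499, H* ≈ 28.2, P* ≈ 182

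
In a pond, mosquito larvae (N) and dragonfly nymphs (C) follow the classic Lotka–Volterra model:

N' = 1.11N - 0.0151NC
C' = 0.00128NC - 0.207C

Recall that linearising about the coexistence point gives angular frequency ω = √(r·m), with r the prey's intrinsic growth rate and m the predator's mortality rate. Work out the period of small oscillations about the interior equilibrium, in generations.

T ≈ 13.1 generations

Here r = 1.11 and m = 0.207, so r·m = 0.23.
ω = √0.23 = 0.479 per generation, hence T = 2π/ω ≈ 13.1 generations.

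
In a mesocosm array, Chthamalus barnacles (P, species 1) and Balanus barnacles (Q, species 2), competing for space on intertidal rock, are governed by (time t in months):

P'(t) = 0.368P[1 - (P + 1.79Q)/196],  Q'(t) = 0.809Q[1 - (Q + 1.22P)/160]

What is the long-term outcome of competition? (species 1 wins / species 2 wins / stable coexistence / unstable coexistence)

unstable coexistence (outcome depends on initial conditions)

Compare the nullcline intercepts: K1/α12 = 196/1.79 = 109 < K2 = 160; K2/α21 = 160/1.22 = 131 < K1 = 196.
Since both are reversed, neither can invade when rare; the interior point is a saddle.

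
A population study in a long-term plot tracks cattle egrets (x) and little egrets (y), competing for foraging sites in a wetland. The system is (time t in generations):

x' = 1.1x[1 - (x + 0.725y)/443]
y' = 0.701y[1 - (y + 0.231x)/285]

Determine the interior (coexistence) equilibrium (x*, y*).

x* ≈ 284, y* ≈ 219

Setting both brackets to zero gives the nullclines x + 0.725y = 443 and 0.231x + y = 285.
Substituting y = 285 - 0.231x into the first: x(1 - 0.725·0.231) = 443 - 0.725·285.
So x* = 236/0.833 = 284, and then y* = 285 - 0.231·284 = 219.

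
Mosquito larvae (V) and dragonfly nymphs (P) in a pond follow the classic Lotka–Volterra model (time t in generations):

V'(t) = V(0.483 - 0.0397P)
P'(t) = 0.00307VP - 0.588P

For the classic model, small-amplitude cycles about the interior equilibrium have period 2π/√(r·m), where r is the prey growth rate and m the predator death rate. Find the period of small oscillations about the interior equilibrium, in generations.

Here r = 0.483 and m = 0.588, so r·m = 0.284.
ω = √0.284 = 0.533 per generation, hence T = 2π/ω ≈ 11.8 generations.

T ≈ 11.8 generations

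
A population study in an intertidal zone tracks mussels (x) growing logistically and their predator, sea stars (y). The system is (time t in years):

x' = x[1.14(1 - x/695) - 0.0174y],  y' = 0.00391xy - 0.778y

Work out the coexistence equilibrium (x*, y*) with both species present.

From dy/dt = 0 with y > 0: 0.00391x* = 0.778, so x* = 199.
Substitute into dx/dt = 0: 1.14(1 - 199/695) = 0.0174y*.
The bracket is 0.714, giving y* = 0.814/0.0174 = 46.8.

x* ≈ 199, y* ≈ 46.8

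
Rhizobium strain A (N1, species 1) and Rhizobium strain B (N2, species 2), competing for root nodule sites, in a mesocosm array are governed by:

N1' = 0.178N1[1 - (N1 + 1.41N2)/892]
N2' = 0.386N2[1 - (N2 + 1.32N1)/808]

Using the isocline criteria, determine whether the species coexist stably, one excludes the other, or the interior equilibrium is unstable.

Compare the nullcline intercepts: K1/α12 = 892/1.41 = 633 < K2 = 808; K2/α21 = 808/1.32 = 612 < K1 = 892.
Since both are reversed, neither can invade when rare; the interior point is a saddle.

unstable coexistence (outcome depends on initial conditions)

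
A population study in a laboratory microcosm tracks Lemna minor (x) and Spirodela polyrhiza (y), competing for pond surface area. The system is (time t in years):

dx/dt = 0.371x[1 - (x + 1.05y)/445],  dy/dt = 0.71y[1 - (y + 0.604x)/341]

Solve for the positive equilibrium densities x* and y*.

Setting both brackets to zero gives the nullclines x + 1.05y = 445 and 0.604x + y = 341.
Substituting y = 341 - 0.604x into the first: x(1 - 1.05·0.604) = 445 - 1.05·341.
So x* = 86.9/0.366 = 238, and then y* = 341 - 0.604·238 = 197.

x* ≈ 238, y* ≈ 197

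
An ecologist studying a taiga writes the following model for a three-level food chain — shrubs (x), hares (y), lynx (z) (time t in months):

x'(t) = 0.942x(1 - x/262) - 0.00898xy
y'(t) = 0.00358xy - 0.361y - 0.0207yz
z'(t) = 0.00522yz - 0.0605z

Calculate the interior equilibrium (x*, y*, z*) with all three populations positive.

x* ≈ 233, y* ≈ 11.6, z* ≈ 22.9

From dz/dt = 0: 0.00522y* = 0.0605, so y* = 11.6.
From dx/dt = 0: 0.942(1 - x*/262) = 0.00898·11.6, giving x* = 262·(1 - 0.11) = 233.
From dy/dt = 0: 0.00358·233 - 0.361 = 0.0207z*, so z* = 0.473/0.0207 = 22.9.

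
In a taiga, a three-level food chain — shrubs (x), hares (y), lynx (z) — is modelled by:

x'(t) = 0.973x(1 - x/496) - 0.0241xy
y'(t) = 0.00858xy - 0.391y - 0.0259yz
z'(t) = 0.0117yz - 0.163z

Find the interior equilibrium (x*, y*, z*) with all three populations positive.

x* ≈ 325, y* ≈ 13.9, z* ≈ 92.5

From dz/dt = 0: 0.0117y* = 0.163, so y* = 13.9.
From dx/dt = 0: 0.973(1 - x*/496) = 0.0241·13.9, giving x* = 496·(1 - 0.345) = 325.
From dy/dt = 0: 0.00858·325 - 0.391 = 0.0259z*, so z* = 2.4/0.0259 = 92.5.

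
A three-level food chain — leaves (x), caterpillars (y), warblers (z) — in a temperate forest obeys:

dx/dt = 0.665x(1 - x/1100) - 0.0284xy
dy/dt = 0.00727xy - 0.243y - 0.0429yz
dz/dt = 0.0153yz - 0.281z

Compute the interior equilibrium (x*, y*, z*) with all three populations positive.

From dz/dt = 0: 0.0153y* = 0.281, so y* = 18.4.
From dx/dt = 0: 0.665(1 - x*/1100) = 0.0284·18.4, giving x* = 1100·(1 - 0.784) = 237.
From dy/dt = 0: 0.00727·237 - 0.243 = 0.0429z*, so z* = 1.48/0.0429 = 34.5.

x* ≈ 237, y* ≈ 18.4, z* ≈ 34.5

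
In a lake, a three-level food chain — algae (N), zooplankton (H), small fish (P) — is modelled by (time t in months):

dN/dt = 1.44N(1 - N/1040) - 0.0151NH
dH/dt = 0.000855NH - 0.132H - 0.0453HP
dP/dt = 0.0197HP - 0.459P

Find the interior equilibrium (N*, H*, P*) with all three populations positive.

From dP/dt = 0: 0.0197H* = 0.459, so H* = 23.3.
From dN/dt = 0: 1.44(1 - N*/1040) = 0.0151·23.3, giving N* = 1040·(1 - 0.244) = 786.
From dH/dt = 0: 0.000855·786 - 0.132 = 0.0453P*, so P* = 0.54/0.0453 = 11.9.

N* ≈ 786, H* ≈ 23.3, P* ≈ 11.9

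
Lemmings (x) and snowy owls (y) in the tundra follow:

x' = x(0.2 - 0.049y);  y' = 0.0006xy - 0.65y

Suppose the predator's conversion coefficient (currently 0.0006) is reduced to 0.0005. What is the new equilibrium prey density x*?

At the interior fixed point, setting dy/dt = 0 with y > 0 fixes x* = (predator death rate)/(xy coefficient) — independent of the other coefficients.
With the change, x* = 0.65/0.0005 = 1300; it rises from 1080.

x* ≈ 1300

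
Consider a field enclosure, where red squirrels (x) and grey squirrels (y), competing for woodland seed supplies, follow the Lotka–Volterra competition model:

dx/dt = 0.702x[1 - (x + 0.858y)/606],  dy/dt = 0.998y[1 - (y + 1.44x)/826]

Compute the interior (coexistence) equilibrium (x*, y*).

Setting both brackets to zero gives the nullclines x + 0.858y = 606 and 1.44x + y = 826.
Substituting y = 826 - 1.44x into the first: x(1 - 0.858·1.44) = 606 - 0.858·826.
So x* = -103/-0.236 = 436, and then y* = 826 - 1.44·436 = 198.

x* ≈ 436, y* ≈ 198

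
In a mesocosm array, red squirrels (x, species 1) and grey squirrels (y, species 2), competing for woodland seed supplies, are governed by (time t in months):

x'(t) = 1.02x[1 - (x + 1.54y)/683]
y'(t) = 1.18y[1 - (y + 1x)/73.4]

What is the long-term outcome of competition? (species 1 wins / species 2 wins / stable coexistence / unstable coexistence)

Compare the nullcline intercepts: K1/α12 = 683/1.54 = 444 > K2 = 73.4; K2/α21 = 73.4/1 = 73.4 < K1 = 683.
Since the inequalities point opposite ways, species 1 can invade but species 2 cannot.

species 1 excludes species 2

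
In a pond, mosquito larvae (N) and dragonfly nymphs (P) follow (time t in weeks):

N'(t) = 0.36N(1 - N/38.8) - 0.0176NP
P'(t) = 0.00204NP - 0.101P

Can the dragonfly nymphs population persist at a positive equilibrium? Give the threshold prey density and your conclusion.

Threshold N = 49.5; K < 49.5, so no, the predator goes extinct.

The predator equation gives dP/dt > 0 only when N > 0.101/0.00204 = 49.5.
Without the predator, N → K = 38.8. Since 38.8 < 49.5, the predator cannot invade.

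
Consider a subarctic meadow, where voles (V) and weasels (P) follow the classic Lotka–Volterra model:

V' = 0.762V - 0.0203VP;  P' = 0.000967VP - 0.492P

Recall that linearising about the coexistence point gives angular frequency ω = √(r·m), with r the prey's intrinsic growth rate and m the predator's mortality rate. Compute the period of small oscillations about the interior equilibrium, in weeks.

Here r = 0.762 and m = 0.492, so r·m = 0.375.
ω = √0.375 = 0.612 per week, hence T = 2π/ω ≈ 10.3 weeks.

T ≈ 10.3 weeks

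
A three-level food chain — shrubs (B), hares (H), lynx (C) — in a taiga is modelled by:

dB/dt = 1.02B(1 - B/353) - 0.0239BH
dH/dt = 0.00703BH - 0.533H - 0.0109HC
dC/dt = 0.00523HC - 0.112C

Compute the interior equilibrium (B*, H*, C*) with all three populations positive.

From dC/dt = 0: 0.00523H* = 0.112, so H* = 21.4.
From dB/dt = 0: 1.02(1 - B*/353) = 0.0239·21.4, giving B* = 353·(1 - 0.502) = 176.
From dH/dt = 0: 0.00703·176 - 0.533 = 0.0109C*, so C* = 0.703/0.0109 = 64.5.

B* ≈ 176, H* ≈ 21.4, C* ≈ 64.5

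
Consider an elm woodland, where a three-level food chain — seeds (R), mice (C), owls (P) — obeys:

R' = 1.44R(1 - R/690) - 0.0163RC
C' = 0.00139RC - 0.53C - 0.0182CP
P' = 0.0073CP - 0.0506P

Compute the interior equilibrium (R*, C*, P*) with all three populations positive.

R* ≈ 636, C* ≈ 6.93, P* ≈ 19.4

From dP/dt = 0: 0.0073C* = 0.0506, so C* = 6.93.
From dR/dt = 0: 1.44(1 - R*/690) = 0.0163·6.93, giving R* = 690·(1 - 0.0785) = 636.
From dC/dt = 0: 0.00139·636 - 0.53 = 0.0182P*, so P* = 0.354/0.0182 = 19.4.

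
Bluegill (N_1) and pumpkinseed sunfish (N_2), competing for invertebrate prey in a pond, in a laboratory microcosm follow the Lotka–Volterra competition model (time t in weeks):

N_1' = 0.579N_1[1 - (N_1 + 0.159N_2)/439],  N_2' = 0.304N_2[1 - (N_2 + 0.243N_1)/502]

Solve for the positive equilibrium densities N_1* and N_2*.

Setting both brackets to zero gives the nullclines N_1 + 0.159N_2 = 439 and 0.243N_1 + N_2 = 502.
Substituting N_2 = 502 - 0.243N_1 into the first: N_1(1 - 0.159·0.243) = 439 - 0.159·502.
So N_1* = 359/0.961 = 374, and then N_2* = 502 - 0.243·374 = 411.

N_1* ≈ 374, N_2* ≈ 411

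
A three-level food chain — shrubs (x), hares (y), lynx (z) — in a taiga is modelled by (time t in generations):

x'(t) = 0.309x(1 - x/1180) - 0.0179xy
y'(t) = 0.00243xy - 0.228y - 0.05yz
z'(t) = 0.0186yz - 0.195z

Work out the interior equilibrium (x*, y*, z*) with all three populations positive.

From dz/dt = 0: 0.0186y* = 0.195, so y* = 10.5.
From dx/dt = 0: 0.309(1 - x*/1180) = 0.0179·10.5, giving x* = 1180·(1 - 0.607) = 463.
From dy/dt = 0: 0.00243·463 - 0.228 = 0.05z*, so z* = 0.898/0.05 = 18.

x* ≈ 463, y* ≈ 10.5, z* ≈ 18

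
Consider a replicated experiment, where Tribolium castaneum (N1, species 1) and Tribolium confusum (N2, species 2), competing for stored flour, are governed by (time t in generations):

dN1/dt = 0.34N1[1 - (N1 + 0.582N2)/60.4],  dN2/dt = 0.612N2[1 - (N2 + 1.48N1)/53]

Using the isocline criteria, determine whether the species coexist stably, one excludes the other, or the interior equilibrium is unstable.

species 1 excludes species 2

Compare the nullcline intercepts: K1/α12 = 60.4/0.582 = 104 > K2 = 53; K2/α21 = 53/1.48 = 35.8 < K1 = 60.4.
Since the inequalities point opposite ways, species 1 can invade but species 2 cannot.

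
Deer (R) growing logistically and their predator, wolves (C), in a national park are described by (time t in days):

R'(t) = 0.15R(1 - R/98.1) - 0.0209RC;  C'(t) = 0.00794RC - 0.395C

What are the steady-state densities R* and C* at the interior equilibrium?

From dC/dt = 0 with C > 0: 0.00794R* = 0.395, so R* = 49.7.
Substitute into dR/dt = 0: 0.15(1 - 49.7/98.1) = 0.0209C*.
The bracket is 0.493, giving C* = 0.0739/0.0209 = 3.54.

R* ≈ 49.7, C* ≈ 3.54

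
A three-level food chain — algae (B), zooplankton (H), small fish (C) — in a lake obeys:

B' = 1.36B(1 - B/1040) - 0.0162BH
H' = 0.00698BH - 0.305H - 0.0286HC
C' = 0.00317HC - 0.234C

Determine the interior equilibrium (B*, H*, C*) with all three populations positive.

From dC/dt = 0: 0.00317H* = 0.234, so H* = 73.8.
From dB/dt = 0: 1.36(1 - B*/1040) = 0.0162·73.8, giving B* = 1040·(1 - 0.879) = 126.
From dH/dt = 0: 0.00698·126 - 0.305 = 0.0286C*, so C* = 0.571/0.0286 = 20.

B* ≈ 126, H* ≈ 73.8, C* ≈ 20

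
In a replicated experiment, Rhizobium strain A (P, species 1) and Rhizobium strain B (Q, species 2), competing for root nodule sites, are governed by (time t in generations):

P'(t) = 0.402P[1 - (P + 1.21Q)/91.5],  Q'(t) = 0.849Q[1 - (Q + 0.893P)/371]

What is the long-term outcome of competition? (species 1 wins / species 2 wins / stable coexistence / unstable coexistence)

Compare the nullcline intercepts: K1/α12 = 91.5/1.21 = 75.6 < K2 = 371; K2/α21 = 371/0.893 = 415 > K1 = 91.5.
Since the inequalities point opposite ways, species 2 can invade but species 1 cannot.

species 2 excludes species 1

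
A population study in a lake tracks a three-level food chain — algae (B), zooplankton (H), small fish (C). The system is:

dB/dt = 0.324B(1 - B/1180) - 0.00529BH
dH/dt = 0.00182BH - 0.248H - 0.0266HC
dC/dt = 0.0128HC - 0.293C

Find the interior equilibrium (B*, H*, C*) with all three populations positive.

From dC/dt = 0: 0.0128H* = 0.293, so H* = 22.9.
From dB/dt = 0: 0.324(1 - B*/1180) = 0.00529·22.9, giving B* = 1180·(1 - 0.374) = 739.
From dH/dt = 0: 0.00182·739 - 0.248 = 0.0266C*, so C* = 1.1/0.0266 = 41.2.

B* ≈ 739, H* ≈ 22.9, C* ≈ 41.2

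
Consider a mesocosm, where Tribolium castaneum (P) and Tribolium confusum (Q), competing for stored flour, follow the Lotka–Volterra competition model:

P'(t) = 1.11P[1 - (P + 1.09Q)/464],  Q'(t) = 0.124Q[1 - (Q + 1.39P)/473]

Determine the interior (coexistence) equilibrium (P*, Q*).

P* ≈ 100, Q* ≈ 334

Setting both brackets to zero gives the nullclines P + 1.09Q = 464 and 1.39P + Q = 473.
Substituting Q = 473 - 1.39P into the first: P(1 - 1.09·1.39) = 464 - 1.09·473.
So P* = -51.6/-0.515 = 100, and then Q* = 473 - 1.39·100 = 334.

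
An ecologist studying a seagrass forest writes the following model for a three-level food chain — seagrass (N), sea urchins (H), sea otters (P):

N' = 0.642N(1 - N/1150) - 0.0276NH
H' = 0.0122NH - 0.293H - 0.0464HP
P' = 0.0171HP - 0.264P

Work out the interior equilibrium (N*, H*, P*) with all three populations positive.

From dP/dt = 0: 0.0171H* = 0.264, so H* = 15.4.
From dN/dt = 0: 0.642(1 - N*/1150) = 0.0276·15.4, giving N* = 1150·(1 - 0.664) = 387.
From dH/dt = 0: 0.0122·387 - 0.293 = 0.0464P*, so P* = 4.43/0.0464 = 95.4.

N* ≈ 387, H* ≈ 15.4, P* ≈ 95.4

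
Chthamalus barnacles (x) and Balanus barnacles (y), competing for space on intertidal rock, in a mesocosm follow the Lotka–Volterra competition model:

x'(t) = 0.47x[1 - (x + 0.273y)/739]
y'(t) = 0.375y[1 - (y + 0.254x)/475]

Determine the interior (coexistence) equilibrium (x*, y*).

x* ≈ 655, y* ≈ 309

Setting both brackets to zero gives the nullclines x + 0.273y = 739 and 0.254x + y = 475.
Substituting y = 475 - 0.254x into the first: x(1 - 0.273·0.254) = 739 - 0.273·475.
So x* = 609/0.931 = 655, and then y* = 475 - 0.254·655 = 309.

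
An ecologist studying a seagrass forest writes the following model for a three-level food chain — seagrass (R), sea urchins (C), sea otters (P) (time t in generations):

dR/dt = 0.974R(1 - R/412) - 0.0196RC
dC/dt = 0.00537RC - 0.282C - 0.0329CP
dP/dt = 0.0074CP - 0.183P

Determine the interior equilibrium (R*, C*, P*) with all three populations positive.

R* ≈ 207, C* ≈ 24.7, P* ≈ 25.2

From dP/dt = 0: 0.0074C* = 0.183, so C* = 24.7.
From dR/dt = 0: 0.974(1 - R*/412) = 0.0196·24.7, giving R* = 412·(1 - 0.498) = 207.
From dC/dt = 0: 0.00537·207 - 0.282 = 0.0329P*, so P* = 0.829/0.0329 = 25.2.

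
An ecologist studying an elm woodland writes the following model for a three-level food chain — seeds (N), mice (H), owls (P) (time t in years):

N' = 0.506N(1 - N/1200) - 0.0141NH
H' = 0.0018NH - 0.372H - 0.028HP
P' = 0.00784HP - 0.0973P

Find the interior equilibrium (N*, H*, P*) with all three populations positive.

From dP/dt = 0: 0.00784H* = 0.0973, so H* = 12.4.
From dN/dt = 0: 0.506(1 - N*/1200) = 0.0141·12.4, giving N* = 1200·(1 - 0.346) = 785.
From dH/dt = 0: 0.0018·785 - 0.372 = 0.028P*, so P* = 1.04/0.028 = 37.2.

N* ≈ 785, H* ≈ 12.4, P* ≈ 37.2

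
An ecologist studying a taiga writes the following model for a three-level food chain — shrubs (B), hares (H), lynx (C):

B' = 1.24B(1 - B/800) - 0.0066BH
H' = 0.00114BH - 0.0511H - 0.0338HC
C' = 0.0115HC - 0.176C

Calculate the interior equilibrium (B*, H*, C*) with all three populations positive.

B* ≈ 735, H* ≈ 15.3, C* ≈ 23.3

From dC/dt = 0: 0.0115H* = 0.176, so H* = 15.3.
From dB/dt = 0: 1.24(1 - B*/800) = 0.0066·15.3, giving B* = 800·(1 - 0.0815) = 735.
From dH/dt = 0: 0.00114·735 - 0.0511 = 0.0338C*, so C* = 0.787/0.0338 = 23.3.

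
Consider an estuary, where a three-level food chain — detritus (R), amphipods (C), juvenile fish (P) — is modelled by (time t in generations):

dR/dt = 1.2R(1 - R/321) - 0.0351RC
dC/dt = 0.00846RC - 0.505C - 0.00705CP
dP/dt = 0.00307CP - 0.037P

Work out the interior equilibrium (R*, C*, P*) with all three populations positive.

From dP/dt = 0: 0.00307C* = 0.037, so C* = 12.1.
From dR/dt = 0: 1.2(1 - R*/321) = 0.0351·12.1, giving R* = 321·(1 - 0.353) = 208.
From dC/dt = 0: 0.00846·208 - 0.505 = 0.00705P*, so P* = 1.25/0.00705 = 178.

R* ≈ 208, C* ≈ 12.1, P* ≈ 178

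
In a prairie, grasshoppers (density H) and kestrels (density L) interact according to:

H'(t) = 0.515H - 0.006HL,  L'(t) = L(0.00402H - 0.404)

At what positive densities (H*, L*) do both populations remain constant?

Set dL/dt = 0 with L > 0: 0.00402H - 0.404 = 0, so H* = 0.404/0.00402 = 100.
Set dH/dt = 0 with H > 0: 0.515 - 0.006L = 0, so L* = 0.515/0.006 = 85.8.

H* ≈ 100, L* ≈ 85.8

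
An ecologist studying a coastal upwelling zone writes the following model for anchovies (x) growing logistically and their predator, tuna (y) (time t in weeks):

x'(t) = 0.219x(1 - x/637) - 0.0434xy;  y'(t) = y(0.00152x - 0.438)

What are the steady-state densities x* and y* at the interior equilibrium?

x* ≈ 288, y* ≈ 2.76

From dy/dt = 0 with y > 0: 0.00152x* = 0.438, so x* = 288.
Substitute into dx/dt = 0: 0.219(1 - 288/637) = 0.0434y*.
The bracket is 0.548, giving y* = 0.12/0.0434 = 2.76.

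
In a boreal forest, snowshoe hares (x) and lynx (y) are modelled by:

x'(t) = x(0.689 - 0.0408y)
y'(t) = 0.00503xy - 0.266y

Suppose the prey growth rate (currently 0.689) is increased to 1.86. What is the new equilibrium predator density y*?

At the interior fixed point, setting dx/dt = 0 with x > 0 fixes y* = (prey growth rate)/(xy coefficient) — independent of the other coefficients.
With the change, y* = 1.86/0.0408 = 45.6; it rises from 16.9.

y* ≈ 45.6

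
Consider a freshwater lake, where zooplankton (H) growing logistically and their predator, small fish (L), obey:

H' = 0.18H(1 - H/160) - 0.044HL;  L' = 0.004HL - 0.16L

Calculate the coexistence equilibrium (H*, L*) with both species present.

From dL/dt = 0 with L > 0: 0.004H* = 0.16, so H* = 40.
Substitute into dH/dt = 0: 0.18(1 - 40/160) = 0.044L*.
The bracket is 0.75, giving L* = 0.135/0.044 = 3.07.

H* ≈ 40, L* ≈ 3.07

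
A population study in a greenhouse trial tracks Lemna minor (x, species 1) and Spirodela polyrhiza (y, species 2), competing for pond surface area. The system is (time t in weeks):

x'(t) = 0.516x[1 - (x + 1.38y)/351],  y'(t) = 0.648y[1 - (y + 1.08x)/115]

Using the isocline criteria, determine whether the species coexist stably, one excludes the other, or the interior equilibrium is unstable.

species 1 excludes species 2

Compare the nullcline intercepts: K1/α12 = 351/1.38 = 254 > K2 = 115; K2/α21 = 115/1.08 = 106 < K1 = 351.
Since the inequalities point opposite ways, species 1 can invade but species 2 cannot.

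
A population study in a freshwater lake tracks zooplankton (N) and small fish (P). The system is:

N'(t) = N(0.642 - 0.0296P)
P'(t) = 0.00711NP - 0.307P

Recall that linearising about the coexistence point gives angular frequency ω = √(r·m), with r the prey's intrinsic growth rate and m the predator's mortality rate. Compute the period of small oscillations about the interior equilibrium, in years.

T ≈ 14.2 years

Here r = 0.642 and m = 0.307, so r·m = 0.197.
ω = √0.197 = 0.444 per year, hence T = 2π/ω ≈ 14.2 years.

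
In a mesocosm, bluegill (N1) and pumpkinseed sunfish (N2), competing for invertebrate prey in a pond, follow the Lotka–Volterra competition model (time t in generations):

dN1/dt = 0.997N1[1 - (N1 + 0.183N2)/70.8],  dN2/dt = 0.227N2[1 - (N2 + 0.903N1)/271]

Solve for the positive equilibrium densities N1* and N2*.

N1* ≈ 25.4, N2* ≈ 248

Setting both brackets to zero gives the nullclines N1 + 0.183N2 = 70.8 and 0.903N1 + N2 = 271.
Substituting N2 = 271 - 0.903N1 into the first: N1(1 - 0.183·0.903) = 70.8 - 0.183·271.
So N1* = 21.2/0.835 = 25.4, and then N2* = 271 - 0.903·25.4 = 248.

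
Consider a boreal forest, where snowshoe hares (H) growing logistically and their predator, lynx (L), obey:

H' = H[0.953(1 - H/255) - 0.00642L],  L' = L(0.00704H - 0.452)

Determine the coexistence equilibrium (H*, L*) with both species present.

H* ≈ 64.2, L* ≈ 111

From dL/dt = 0 with L > 0: 0.00704H* = 0.452, so H* = 64.2.
Substitute into dH/dt = 0: 0.953(1 - 64.2/255) = 0.00642L*.
The bracket is 0.748, giving L* = 0.713/0.00642 = 111.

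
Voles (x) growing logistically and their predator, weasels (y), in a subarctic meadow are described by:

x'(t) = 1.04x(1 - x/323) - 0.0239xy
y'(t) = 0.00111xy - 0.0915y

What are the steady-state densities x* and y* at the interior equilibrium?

x* ≈ 82.4, y* ≈ 32.4

From dy/dt = 0 with y > 0: 0.00111x* = 0.0915, so x* = 82.4.
Substitute into dx/dt = 0: 1.04(1 - 82.4/323) = 0.0239y*.
The bracket is 0.745, giving y* = 0.775/0.0239 = 32.4.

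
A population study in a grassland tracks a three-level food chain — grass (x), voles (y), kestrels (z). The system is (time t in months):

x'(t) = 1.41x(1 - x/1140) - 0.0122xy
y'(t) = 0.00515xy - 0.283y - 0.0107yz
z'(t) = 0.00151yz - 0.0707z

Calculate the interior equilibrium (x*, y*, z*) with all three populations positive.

x* ≈ 678, y* ≈ 46.8, z* ≈ 300

From dz/dt = 0: 0.00151y* = 0.0707, so y* = 46.8.
From dx/dt = 0: 1.41(1 - x*/1140) = 0.0122·46.8, giving x* = 1140·(1 - 0.405) = 678.
From dy/dt = 0: 0.00515·678 - 0.283 = 0.0107z*, so z* = 3.21/0.0107 = 300.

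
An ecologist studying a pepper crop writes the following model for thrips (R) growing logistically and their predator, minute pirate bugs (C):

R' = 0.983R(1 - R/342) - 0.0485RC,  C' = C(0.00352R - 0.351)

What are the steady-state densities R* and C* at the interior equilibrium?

From dC/dt = 0 with C > 0: 0.00352R* = 0.351, so R* = 99.7.
Substitute into dR/dt = 0: 0.983(1 - 99.7/342) = 0.0485C*.
The bracket is 0.708, giving C* = 0.696/0.0485 = 14.4.

R* ≈ 99.7, C* ≈ 14.4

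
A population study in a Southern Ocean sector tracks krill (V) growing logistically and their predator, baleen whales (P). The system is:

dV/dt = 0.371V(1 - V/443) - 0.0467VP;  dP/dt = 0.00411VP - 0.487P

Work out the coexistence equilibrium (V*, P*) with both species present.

From dP/dt = 0 with P > 0: 0.00411V* = 0.487, so V* = 118.
Substitute into dV/dt = 0: 0.371(1 - 118/443) = 0.0467P*.
The bracket is 0.733, giving P* = 0.272/0.0467 = 5.82.

V* ≈ 118, P* ≈ 5.82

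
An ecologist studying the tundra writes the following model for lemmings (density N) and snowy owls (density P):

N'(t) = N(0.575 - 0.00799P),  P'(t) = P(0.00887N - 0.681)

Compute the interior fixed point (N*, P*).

Set dP/dt = 0 with P > 0: 0.00887N - 0.681 = 0, so N* = 0.681/0.00887 = 76.8.
Set dN/dt = 0 with N > 0: 0.575 - 0.00799P = 0, so P* = 0.575/0.00799 = 72.

N* ≈ 76.8, P* ≈ 72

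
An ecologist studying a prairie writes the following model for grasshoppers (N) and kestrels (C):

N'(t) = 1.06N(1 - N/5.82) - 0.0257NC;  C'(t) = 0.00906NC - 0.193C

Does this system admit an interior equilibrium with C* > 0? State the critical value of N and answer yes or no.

The predator equation gives dC/dt > 0 only when N > 0.193/0.00906 = 21.3.
Without the predator, N → K = 5.82. Since 5.82 < 21.3, the predator cannot invade.

Threshold N = 21.3; K < 21.3, so no, the predator goes extinct.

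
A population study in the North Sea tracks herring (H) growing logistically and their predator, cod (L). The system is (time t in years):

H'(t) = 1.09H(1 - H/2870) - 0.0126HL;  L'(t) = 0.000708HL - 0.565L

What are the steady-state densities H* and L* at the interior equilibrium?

H* ≈ 798, L* ≈ 62.5

From dL/dt = 0 with L > 0: 0.000708H* = 0.565, so H* = 798.
Substitute into dH/dt = 0: 1.09(1 - 798/2870) = 0.0126L*.
The bracket is 0.722, giving L* = 0.787/0.0126 = 62.5.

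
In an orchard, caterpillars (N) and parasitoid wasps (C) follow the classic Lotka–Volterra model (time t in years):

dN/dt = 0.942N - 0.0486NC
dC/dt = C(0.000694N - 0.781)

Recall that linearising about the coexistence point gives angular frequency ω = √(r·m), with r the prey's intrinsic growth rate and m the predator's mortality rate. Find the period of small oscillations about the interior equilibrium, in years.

Here r = 0.942 and m = 0.781, so r·m = 0.736.
ω = √0.736 = 0.858 per year, hence T = 2π/ω ≈ 7.33 years.

T ≈ 7.33 years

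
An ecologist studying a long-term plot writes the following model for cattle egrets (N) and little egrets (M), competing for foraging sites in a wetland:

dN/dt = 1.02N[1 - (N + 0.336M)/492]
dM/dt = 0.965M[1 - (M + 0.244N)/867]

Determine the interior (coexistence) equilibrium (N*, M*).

Setting both brackets to zero gives the nullclines N + 0.336M = 492 and 0.244N + M = 867.
Substituting M = 867 - 0.244N into the first: N(1 - 0.336·0.244) = 492 - 0.336·867.
So N* = 201/0.918 = 219, and then M* = 867 - 0.244·219 = 814.

N* ≈ 219, M* ≈ 814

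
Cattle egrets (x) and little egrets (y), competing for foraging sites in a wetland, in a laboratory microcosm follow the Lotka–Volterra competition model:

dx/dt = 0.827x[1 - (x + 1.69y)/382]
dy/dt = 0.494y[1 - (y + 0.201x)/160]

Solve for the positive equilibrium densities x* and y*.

x* ≈ 169, y* ≈ 126

Setting both brackets to zero gives the nullclines x + 1.69y = 382 and 0.201x + y = 160.
Substituting y = 160 - 0.201x into the first: x(1 - 1.69·0.201) = 382 - 1.69·160.
So x* = 112/0.66 = 169, and then y* = 160 - 0.201·169 = 126.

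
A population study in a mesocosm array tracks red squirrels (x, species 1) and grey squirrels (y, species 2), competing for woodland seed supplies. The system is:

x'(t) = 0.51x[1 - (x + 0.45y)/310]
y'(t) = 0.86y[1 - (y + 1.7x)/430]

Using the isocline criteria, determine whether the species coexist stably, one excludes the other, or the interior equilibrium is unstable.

species 1 excludes species 2

Compare the nullcline intercepts: K1/α12 = 310/0.45 = 689 > K2 = 430; K2/α21 = 430/1.7 = 253 < K1 = 310.
Since the inequalities point opposite ways, species 1 can invade but species 2 cannot.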